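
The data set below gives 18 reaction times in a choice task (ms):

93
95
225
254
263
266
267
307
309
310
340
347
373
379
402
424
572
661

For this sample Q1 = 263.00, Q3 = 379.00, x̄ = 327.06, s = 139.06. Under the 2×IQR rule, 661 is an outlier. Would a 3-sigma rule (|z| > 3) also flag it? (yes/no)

z = (661 − 327.06) / 139.06 = 2.40.
|z| = 2.40 ≤ 3.

no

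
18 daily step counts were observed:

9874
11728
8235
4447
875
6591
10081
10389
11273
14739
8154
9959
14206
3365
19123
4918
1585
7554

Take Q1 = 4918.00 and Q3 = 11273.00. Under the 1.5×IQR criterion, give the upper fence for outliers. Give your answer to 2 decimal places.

IQR = Q3 − Q1 = 11273.00 − 4918.00 = 6355.00.
Lower fence = Q1 − 1.5·IQR = 4918.00 − 9532.50 = -4614.50.
Upper fence = Q3 + 1.5·IQR = 11273.00 + 9532.50 = 20805.50.

20805.50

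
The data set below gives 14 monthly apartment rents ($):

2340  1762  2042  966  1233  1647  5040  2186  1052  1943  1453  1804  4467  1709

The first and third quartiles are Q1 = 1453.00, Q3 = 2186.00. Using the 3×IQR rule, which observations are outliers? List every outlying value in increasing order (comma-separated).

4467, 5040

IQR = Q3 − Q1 = 2186.00 − 1453.00 = 733.00.
Lower fence = Q1 − 3·IQR = 1453.00 − 2199.00 = -746.00.
Upper fence = Q3 + 3·IQR = 2186.00 + 2199.00 = 4385.00.
4467 > 4385.00 → outlier.
5040 > 4385.00 → outlier.
All remaining values lie within [-746.00, 4385.00].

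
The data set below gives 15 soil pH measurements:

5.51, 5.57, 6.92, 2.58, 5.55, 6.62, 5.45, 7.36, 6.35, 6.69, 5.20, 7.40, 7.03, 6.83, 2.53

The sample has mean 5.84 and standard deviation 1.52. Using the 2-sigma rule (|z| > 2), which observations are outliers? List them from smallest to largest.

Cutoffs at x̄ ± 2s: 5.84 ± 2·1.52 = [2.80, 8.88].
2.53: z = -2.18, |z| > 2 → outlier.
2.58: z = -2.14, |z| > 2 → outlier.
Every other value lies within [2.80, 8.88].

2.53, 2.58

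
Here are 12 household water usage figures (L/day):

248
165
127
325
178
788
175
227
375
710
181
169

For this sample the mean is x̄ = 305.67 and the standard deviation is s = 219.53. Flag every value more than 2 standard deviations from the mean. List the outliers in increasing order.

788

Cutoffs at x̄ ± 2s: 305.67 ± 2·219.53 = [-133.39, 744.73].
788: z = 2.20, |z| > 2 → outlier.
Every other value lies within [-133.39, 744.73].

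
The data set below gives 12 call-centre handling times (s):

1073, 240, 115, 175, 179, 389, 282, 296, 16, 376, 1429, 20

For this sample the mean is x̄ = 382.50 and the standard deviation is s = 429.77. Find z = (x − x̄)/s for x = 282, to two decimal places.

z = (282 − 382.50) / 429.77 = -0.23.

-0.23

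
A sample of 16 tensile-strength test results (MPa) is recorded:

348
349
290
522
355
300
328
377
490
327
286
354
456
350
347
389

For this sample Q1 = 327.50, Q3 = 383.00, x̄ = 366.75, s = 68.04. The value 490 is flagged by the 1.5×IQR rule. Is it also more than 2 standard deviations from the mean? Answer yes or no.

no

z = (490 − 366.75) / 68.04 = 1.81.
|z| = 1.81 ≤ 2.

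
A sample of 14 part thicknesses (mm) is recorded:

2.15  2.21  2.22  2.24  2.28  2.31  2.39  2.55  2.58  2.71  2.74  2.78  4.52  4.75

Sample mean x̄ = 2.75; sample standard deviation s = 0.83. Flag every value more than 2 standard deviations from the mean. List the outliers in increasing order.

4.52, 4.75

Cutoffs at x̄ ± 2s: 2.75 ± 2·0.83 = [1.09, 4.41].
4.52: z = 2.13, |z| > 2 → outlier.
4.75: z = 2.41, |z| > 2 → outlier.
Every other value lies within [1.09, 4.41].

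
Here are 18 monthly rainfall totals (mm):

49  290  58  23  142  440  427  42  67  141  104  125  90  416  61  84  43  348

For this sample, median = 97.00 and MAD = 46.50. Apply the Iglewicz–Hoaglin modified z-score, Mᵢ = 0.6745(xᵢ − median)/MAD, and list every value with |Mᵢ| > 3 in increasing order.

348, 416, 427, 440

|Mᵢ| > 3 ⇔ |xᵢ − 97.00| > 3·46.50/0.6745 = 206.82.
So outliers lie outside [-109.82, 303.82].
348: M = 3.64 → outlier.
416: M = 4.63 → outlier.
427: M = 4.79 → outlier.
440: M = 4.98 → outlier.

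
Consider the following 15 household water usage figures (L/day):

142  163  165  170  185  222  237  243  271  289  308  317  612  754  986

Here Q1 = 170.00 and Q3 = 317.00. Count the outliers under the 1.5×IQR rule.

3

IQR = 147.00; fences at 170.00 − 220.50 = -50.50 and 317.00 + 220.50 = 537.50.
Outside the cutoffs: 612, 754, 986.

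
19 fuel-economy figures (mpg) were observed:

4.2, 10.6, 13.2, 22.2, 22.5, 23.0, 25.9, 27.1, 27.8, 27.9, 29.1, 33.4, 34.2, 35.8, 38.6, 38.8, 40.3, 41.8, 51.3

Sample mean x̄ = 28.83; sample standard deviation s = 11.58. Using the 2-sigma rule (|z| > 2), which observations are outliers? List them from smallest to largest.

Cutoffs at x̄ ± 2s: 28.83 ± 2·11.58 = [5.67, 51.99].
4.2: z = -2.13, |z| > 2 → outlier.
Every other value lies within [5.67, 51.99].

4.2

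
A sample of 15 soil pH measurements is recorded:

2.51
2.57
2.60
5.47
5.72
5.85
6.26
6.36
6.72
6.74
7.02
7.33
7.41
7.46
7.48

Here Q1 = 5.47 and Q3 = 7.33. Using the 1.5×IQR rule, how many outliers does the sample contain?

3

IQR = 1.86; fences at 5.47 − 2.79 = 2.68 and 7.33 + 2.79 = 10.12.
Outside the cutoffs: 2.51, 2.57, 2.60.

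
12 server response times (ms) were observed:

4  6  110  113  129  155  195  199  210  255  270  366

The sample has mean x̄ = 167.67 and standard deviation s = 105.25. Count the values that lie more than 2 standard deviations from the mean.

Cutoffs: x̄ ± 2s = [-42.83, 378.17].
Every value lies within the cutoffs.

0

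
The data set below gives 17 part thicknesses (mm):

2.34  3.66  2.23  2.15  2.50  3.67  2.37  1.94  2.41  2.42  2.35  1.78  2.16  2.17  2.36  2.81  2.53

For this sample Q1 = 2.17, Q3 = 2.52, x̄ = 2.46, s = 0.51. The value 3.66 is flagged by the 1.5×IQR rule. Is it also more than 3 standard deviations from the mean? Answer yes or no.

z = (3.66 − 2.46) / 0.51 = 2.35.
|z| = 2.35 ≤ 3.

no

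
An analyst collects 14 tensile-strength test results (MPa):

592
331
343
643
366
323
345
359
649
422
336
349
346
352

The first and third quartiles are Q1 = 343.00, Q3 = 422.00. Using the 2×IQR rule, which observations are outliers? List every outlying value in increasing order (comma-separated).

IQR = Q3 − Q1 = 422.00 − 343.00 = 79.00.
Lower fence = Q1 − 2·IQR = 343.00 − 158.00 = 185.00.
Upper fence = Q3 + 2·IQR = 422.00 + 158.00 = 580.00.
592 > 580.00 → outlier.
643 > 580.00 → outlier.
649 > 580.00 → outlier.
All remaining values lie within [185.00, 580.00].

592, 643, 649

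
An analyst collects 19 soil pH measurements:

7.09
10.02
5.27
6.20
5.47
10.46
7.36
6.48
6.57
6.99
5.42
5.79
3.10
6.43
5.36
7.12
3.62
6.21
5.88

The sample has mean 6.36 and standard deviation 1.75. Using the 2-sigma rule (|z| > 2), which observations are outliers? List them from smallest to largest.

10.02, 10.46

Cutoffs at x̄ ± 2s: 6.36 ± 2·1.75 = [2.86, 9.86].
10.02: z = 2.09, |z| > 2 → outlier.
10.46: z = 2.34, |z| > 2 → outlier.
Every other value lies within [2.86, 9.86].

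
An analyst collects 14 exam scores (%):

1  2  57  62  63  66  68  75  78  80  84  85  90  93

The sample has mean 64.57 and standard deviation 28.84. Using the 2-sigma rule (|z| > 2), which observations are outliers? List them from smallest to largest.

1, 2

Cutoffs at x̄ ± 2s: 64.57 ± 2·28.84 = [6.89, 122.25].
1: z = -2.20, |z| > 2 → outlier.
2: z = -2.17, |z| > 2 → outlier.
Every other value lies within [6.89, 122.25].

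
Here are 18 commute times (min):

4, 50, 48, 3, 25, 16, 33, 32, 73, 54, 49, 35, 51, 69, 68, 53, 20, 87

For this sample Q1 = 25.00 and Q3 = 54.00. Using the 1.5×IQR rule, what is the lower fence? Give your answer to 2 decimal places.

-18.50

IQR = Q3 − Q1 = 54.00 − 25.00 = 29.00.
Lower fence = Q1 − 1.5·IQR = 25.00 − 43.50 = -18.50.
Upper fence = Q3 + 1.5·IQR = 54.00 + 43.50 = 97.50.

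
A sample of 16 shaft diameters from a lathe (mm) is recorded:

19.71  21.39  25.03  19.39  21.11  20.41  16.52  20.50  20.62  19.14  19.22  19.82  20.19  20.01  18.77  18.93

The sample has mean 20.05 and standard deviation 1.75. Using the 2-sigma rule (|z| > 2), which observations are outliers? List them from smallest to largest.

Cutoffs at x̄ ± 2s: 20.05 ± 2·1.75 = [16.55, 23.55].
16.52: z = -2.02, |z| > 2 → outlier.
25.03: z = 2.85, |z| > 2 → outlier.
Every other value lies within [16.55, 23.55].

16.52, 25.03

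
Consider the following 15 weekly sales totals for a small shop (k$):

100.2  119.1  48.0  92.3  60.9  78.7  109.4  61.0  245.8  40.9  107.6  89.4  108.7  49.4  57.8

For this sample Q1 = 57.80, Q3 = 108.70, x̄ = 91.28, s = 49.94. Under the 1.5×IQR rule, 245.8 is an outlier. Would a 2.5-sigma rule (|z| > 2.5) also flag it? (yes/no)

z = (245.8 − 91.28) / 49.94 = 3.09.
|z| = 3.09 > 2.5.

yes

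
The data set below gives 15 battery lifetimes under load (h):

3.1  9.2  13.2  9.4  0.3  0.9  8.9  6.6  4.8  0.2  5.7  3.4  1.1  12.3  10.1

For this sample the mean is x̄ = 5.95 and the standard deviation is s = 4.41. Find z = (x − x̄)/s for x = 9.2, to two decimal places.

z = (9.2 − 5.95) / 4.41 = 0.74.

0.74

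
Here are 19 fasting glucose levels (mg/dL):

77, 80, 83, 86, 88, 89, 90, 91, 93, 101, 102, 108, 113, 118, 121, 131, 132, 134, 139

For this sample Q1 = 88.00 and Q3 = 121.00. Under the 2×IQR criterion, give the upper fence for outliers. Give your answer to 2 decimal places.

187.00

IQR = Q3 − Q1 = 121.00 − 88.00 = 33.00.
Lower fence = Q1 − 2·IQR = 88.00 − 66.00 = 22.00.
Upper fence = Q3 + 2·IQR = 121.00 + 66.00 = 187.00.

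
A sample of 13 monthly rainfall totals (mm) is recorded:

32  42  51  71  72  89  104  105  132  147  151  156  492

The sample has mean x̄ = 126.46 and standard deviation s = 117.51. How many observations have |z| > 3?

Cutoffs: x̄ ± 3s = [-226.07, 478.99].
Outside the cutoffs: 492.

1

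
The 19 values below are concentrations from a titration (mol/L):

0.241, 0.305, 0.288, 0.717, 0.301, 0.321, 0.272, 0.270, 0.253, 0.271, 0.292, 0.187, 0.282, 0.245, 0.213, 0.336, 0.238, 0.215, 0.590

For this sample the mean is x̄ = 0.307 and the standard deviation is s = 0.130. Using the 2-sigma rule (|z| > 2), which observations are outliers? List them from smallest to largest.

0.590, 0.717

Cutoffs at x̄ ± 2s: 0.307 ± 2·0.130 = [0.047, 0.567].
0.590: z = 2.18, |z| > 2 → outlier.
0.717: z = 3.15, |z| > 2 → outlier.
Every other value lies within [0.047, 0.567].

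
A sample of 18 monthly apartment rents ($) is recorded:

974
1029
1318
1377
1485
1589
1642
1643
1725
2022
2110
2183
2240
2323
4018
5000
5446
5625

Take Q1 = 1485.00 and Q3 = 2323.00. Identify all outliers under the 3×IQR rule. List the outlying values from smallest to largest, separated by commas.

5000, 5446, 5625

IQR = Q3 − Q1 = 2323.00 − 1485.00 = 838.00.
Lower fence = Q1 − 3·IQR = 1485.00 − 2514.00 = -1029.00.
Upper fence = Q3 + 3·IQR = 2323.00 + 2514.00 = 4837.00.
5000 > 4837.00 → outlier.
5446 > 4837.00 → outlier.
5625 > 4837.00 → outlier.
All remaining values lie within [-1029.00, 4837.00].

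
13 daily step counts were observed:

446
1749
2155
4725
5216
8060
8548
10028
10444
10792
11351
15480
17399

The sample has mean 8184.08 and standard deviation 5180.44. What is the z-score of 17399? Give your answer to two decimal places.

1.78

z = (17399 − 8184.08) / 5180.44 = 1.78.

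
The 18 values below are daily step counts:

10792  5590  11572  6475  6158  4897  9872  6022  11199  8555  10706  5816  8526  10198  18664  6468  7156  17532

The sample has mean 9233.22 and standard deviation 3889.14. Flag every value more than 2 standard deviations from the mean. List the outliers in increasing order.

17532, 18664

Cutoffs at x̄ ± 2s: 9233.22 ± 2·3889.14 = [1454.94, 17011.50].
17532: z = 2.13, |z| > 2 → outlier.
18664: z = 2.42, |z| > 2 → outlier.
Every other value lies within [1454.94, 17011.50].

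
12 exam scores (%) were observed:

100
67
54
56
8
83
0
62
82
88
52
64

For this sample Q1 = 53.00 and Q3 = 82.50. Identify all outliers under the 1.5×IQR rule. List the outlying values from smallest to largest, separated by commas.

IQR = Q3 − Q1 = 82.50 − 53.00 = 29.50.
Lower fence = Q1 − 1.5·IQR = 53.00 − 44.25 = 8.75.
Upper fence = Q3 + 1.5·IQR = 82.50 + 44.25 = 126.75.
0 < 8.75 → outlier.
8 < 8.75 → outlier.
All remaining values lie within [8.75, 126.75].

0, 8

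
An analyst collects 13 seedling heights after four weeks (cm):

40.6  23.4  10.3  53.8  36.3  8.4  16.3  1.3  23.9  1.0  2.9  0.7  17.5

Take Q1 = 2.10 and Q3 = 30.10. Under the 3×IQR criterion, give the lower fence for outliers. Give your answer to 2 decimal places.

-81.90

IQR = Q3 − Q1 = 30.10 − 2.10 = 28.00.
Lower fence = Q1 − 3·IQR = 2.10 − 84.00 = -81.90.
Upper fence = Q3 + 3·IQR = 30.10 + 84.00 = 114.10.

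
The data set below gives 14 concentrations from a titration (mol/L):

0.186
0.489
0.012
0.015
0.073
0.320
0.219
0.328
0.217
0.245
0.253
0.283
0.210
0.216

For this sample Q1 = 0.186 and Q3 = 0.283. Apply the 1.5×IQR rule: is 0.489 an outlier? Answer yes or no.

IQR = Q3 − Q1 = 0.283 − 0.186 = 0.097.
Lower fence = Q1 − 1.5·IQR = 0.186 − 0.1455 = 0.0405.
Upper fence = Q3 + 1.5·IQR = 0.283 + 0.1455 = 0.4285.
0.489 lies above the upper fence.

yes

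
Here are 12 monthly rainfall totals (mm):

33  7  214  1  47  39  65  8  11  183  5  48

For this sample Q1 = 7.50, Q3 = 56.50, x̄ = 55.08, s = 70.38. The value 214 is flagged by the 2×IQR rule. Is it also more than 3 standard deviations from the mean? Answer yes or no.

z = (214 − 55.08) / 70.38 = 2.26.
|z| = 2.26 ≤ 3.

no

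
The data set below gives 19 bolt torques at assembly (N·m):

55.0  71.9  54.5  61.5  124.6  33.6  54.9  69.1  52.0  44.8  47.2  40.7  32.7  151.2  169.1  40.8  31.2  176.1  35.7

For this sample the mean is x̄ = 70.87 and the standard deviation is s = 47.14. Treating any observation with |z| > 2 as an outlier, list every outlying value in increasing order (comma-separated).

Cutoffs at x̄ ± 2s: 70.87 ± 2·47.14 = [-23.41, 165.15].
169.1: z = 2.08, |z| > 2 → outlier.
176.1: z = 2.23, |z| > 2 → outlier.
Every other value lies within [-23.41, 165.15].

169.1, 176.1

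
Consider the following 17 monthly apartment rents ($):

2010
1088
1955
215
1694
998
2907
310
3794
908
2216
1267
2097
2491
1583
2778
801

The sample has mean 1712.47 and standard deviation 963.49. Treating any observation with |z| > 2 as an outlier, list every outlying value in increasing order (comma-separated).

3794

Cutoffs at x̄ ± 2s: 1712.47 ± 2·963.49 = [-214.51, 3639.45].
3794: z = 2.16, |z| > 2 → outlier.
Every other value lies within [-214.51, 3639.45].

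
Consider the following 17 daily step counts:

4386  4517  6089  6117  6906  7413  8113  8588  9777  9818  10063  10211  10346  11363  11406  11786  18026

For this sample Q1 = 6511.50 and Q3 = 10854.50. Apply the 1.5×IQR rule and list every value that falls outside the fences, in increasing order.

18026

IQR = Q3 − Q1 = 10854.50 − 6511.50 = 4343.00.
Lower fence = Q1 − 1.5·IQR = 6511.50 − 6514.50 = -3.00.
Upper fence = Q3 + 1.5·IQR = 10854.50 + 6514.50 = 17369.00.
18026 > 17369.00 → outlier.
All remaining values lie within [-3.00, 17369.00].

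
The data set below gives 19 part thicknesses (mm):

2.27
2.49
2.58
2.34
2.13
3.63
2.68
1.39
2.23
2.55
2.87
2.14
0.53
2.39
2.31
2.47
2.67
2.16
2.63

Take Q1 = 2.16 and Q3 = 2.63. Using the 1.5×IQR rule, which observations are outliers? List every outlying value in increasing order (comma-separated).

0.53, 1.39, 3.63

IQR = Q3 − Q1 = 2.63 − 2.16 = 0.47.
Lower fence = Q1 − 1.5·IQR = 2.16 − 0.705 = 1.455.
Upper fence = Q3 + 1.5·IQR = 2.63 + 0.705 = 3.335.
0.53 < 1.455 → outlier.
1.39 < 1.455 → outlier.
3.63 > 3.335 → outlier.
All remaining values lie within [1.455, 3.335].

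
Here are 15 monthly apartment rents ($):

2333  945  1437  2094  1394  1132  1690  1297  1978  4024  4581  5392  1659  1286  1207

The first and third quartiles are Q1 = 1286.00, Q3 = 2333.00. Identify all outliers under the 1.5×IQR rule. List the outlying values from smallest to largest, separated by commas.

4024, 4581, 5392

IQR = Q3 − Q1 = 2333.00 − 1286.00 = 1047.00.
Lower fence = Q1 − 1.5·IQR = 1286.00 − 1570.50 = -284.50.
Upper fence = Q3 + 1.5·IQR = 2333.00 + 1570.50 = 3903.50.
4024 > 3903.50 → outlier.
4581 > 3903.50 → outlier.
5392 > 3903.50 → outlier.
All remaining values lie within [-284.50, 3903.50].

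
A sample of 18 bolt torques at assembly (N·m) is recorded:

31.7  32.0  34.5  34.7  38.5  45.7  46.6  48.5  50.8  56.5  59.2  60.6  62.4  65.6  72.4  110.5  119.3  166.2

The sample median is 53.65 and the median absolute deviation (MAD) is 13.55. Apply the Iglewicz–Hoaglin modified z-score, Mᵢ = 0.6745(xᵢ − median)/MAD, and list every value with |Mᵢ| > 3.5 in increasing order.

166.2

|Mᵢ| > 3.5 ⇔ |xᵢ − 53.65| > 3.5·13.55/0.6745 = 70.31.
So outliers lie outside [-16.66, 123.96].
166.2: M = 5.60 → outlier.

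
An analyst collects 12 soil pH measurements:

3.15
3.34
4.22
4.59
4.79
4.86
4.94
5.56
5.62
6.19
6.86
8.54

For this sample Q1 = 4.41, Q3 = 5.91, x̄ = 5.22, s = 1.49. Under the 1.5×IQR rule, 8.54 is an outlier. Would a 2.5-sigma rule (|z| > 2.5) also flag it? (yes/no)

z = (8.54 − 5.22) / 1.49 = 2.23.
|z| = 2.23 ≤ 2.5.

no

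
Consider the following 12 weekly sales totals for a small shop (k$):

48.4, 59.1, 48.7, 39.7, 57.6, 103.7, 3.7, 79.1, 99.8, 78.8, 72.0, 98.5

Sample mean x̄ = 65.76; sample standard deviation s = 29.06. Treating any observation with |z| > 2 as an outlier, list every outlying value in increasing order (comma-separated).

3.7

Cutoffs at x̄ ± 2s: 65.76 ± 2·29.06 = [7.64, 123.88].
3.7: z = -2.14, |z| > 2 → outlier.
Every other value lies within [7.64, 123.88].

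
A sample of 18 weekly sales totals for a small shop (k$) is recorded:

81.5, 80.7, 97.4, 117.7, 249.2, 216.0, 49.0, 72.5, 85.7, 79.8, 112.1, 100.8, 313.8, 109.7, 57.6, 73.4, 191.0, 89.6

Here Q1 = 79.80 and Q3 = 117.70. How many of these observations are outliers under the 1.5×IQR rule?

4

IQR = 37.90; fences at 79.80 − 56.85 = 22.95 and 117.70 + 56.85 = 174.55.
Outside the cutoffs: 191.0, 216.0, 249.2, 313.8.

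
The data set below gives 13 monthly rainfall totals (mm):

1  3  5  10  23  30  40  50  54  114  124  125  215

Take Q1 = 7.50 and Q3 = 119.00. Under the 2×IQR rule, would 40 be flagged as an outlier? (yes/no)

IQR = Q3 − Q1 = 119.00 − 7.50 = 111.50.
Lower fence = Q1 − 2·IQR = 7.50 − 223.00 = -215.50.
Upper fence = Q3 + 2·IQR = 119.00 + 223.00 = 342.00.
40 lies within [-215.50, 342.00].

no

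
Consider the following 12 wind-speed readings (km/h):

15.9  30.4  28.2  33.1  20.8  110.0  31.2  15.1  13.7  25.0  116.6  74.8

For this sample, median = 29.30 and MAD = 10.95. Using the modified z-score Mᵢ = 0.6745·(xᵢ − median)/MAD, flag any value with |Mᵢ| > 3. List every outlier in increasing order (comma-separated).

110.0, 116.6

|Mᵢ| > 3 ⇔ |xᵢ − 29.30| > 3·10.95/0.6745 = 48.70.
So outliers lie outside [-19.40, 78.00].
110.0: M = 4.97 → outlier.
116.6: M = 5.38 → outlier.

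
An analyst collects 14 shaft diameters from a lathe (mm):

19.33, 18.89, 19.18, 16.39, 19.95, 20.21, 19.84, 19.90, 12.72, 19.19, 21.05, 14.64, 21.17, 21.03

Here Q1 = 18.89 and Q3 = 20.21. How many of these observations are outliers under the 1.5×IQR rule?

3

IQR = 1.32; fences at 18.89 − 1.98 = 16.91 and 20.21 + 1.98 = 22.19.
Outside the cutoffs: 12.72, 14.64, 16.39.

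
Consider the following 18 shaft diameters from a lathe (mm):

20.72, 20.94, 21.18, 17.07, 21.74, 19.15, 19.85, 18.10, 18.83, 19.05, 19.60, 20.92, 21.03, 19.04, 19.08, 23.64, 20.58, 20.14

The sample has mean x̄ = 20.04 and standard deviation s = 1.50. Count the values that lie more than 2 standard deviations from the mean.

Cutoffs: x̄ ± 2s = [17.04, 23.04].
Outside the cutoffs: 23.64.

1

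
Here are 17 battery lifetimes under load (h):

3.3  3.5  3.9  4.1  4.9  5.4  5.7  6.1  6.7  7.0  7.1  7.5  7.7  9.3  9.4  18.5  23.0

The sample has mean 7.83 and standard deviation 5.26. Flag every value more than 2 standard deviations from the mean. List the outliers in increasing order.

Cutoffs at x̄ ± 2s: 7.83 ± 2·5.26 = [-2.69, 18.35].
18.5: z = 2.03, |z| > 2 → outlier.
23.0: z = 2.88, |z| > 2 → outlier.
Every other value lies within [-2.69, 18.35].

18.5, 23.0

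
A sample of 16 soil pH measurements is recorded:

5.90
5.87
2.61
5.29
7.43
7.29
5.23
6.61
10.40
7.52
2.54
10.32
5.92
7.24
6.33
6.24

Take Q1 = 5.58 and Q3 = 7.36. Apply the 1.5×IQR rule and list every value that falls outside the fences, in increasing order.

IQR = Q3 − Q1 = 7.36 − 5.58 = 1.78.
Lower fence = Q1 − 1.5·IQR = 5.58 − 2.67 = 2.91.
Upper fence = Q3 + 1.5·IQR = 7.36 + 2.67 = 10.03.
2.54 < 2.91 → outlier.
2.61 < 2.91 → outlier.
10.32 > 10.03 → outlier.
10.40 > 10.03 → outlier.
All remaining values lie within [2.91, 10.03].

2.54, 2.61, 10.32, 10.40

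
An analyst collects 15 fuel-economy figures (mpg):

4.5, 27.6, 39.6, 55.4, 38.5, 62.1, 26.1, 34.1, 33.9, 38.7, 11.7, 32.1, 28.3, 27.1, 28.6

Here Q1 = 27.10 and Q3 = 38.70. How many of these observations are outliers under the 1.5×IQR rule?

2

IQR = 11.60; fences at 27.10 − 17.40 = 9.70 and 38.70 + 17.40 = 56.10.
Outside the cutoffs: 4.5, 62.1.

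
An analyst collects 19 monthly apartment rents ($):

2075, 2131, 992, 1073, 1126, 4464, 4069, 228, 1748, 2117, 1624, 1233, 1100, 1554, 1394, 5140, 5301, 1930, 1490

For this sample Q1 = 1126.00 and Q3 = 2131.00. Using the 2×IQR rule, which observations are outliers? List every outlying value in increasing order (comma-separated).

4464, 5140, 5301

IQR = Q3 − Q1 = 2131.00 − 1126.00 = 1005.00.
Lower fence = Q1 − 2·IQR = 1126.00 − 2010.00 = -884.00.
Upper fence = Q3 + 2·IQR = 2131.00 + 2010.00 = 4141.00.
4464 > 4141.00 → outlier.
5140 > 4141.00 → outlier.
5301 > 4141.00 → outlier.
All remaining values lie within [-884.00, 4141.00].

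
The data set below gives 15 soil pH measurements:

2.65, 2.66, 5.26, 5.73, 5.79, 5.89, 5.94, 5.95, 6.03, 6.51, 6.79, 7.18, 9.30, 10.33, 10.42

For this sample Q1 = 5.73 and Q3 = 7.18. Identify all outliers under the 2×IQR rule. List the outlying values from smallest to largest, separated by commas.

2.65, 2.66, 10.33, 10.42

IQR = Q3 − Q1 = 7.18 − 5.73 = 1.45.
Lower fence = Q1 − 2·IQR = 5.73 − 2.90 = 2.83.
Upper fence = Q3 + 2·IQR = 7.18 + 2.90 = 10.08.
2.65 < 2.83 → outlier.
2.66 < 2.83 → outlier.
10.33 > 10.08 → outlier.
10.42 > 10.08 → outlier.
All remaining values lie within [2.83, 10.08].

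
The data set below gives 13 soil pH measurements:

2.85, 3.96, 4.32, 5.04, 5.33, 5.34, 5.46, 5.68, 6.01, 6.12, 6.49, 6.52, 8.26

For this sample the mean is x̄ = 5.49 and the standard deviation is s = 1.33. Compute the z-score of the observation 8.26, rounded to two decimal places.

2.08

z = (8.26 − 5.49) / 1.33 = 2.08.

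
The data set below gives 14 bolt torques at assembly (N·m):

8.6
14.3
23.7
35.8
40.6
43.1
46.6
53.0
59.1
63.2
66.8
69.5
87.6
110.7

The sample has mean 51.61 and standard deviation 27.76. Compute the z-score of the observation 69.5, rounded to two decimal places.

0.64

z = (69.5 − 51.61) / 27.76 = 0.64.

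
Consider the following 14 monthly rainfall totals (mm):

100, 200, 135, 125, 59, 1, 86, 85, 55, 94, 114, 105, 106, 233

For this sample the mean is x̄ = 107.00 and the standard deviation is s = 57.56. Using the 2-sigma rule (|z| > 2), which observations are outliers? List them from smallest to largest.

233

Cutoffs at x̄ ± 2s: 107.00 ± 2·57.56 = [-8.12, 222.12].
233: z = 2.19, |z| > 2 → outlier.
Every other value lies within [-8.12, 222.12].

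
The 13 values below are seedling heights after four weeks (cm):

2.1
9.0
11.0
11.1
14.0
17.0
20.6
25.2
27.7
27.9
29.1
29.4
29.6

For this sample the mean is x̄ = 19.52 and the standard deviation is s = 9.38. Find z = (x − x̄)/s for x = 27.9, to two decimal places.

z = (27.9 − 19.52) / 9.38 = 0.89.

0.89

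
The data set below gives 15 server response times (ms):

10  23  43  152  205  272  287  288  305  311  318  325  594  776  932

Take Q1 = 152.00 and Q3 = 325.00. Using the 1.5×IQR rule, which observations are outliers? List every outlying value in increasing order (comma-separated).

594, 776, 932

IQR = Q3 − Q1 = 325.00 − 152.00 = 173.00.
Lower fence = Q1 − 1.5·IQR = 152.00 − 259.50 = -107.50.
Upper fence = Q3 + 1.5·IQR = 325.00 + 259.50 = 584.50.
594 > 584.50 → outlier.
776 > 584.50 → outlier.
932 > 584.50 → outlier.
All remaining values lie within [-107.50, 584.50].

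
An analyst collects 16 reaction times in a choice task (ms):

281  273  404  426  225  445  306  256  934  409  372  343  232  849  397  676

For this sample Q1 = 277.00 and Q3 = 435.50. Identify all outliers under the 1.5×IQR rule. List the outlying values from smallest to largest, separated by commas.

IQR = Q3 − Q1 = 435.50 − 277.00 = 158.50.
Lower fence = Q1 − 1.5·IQR = 277.00 − 237.75 = 39.25.
Upper fence = Q3 + 1.5·IQR = 435.50 + 237.75 = 673.25.
676 > 673.25 → outlier.
849 > 673.25 → outlier.
934 > 673.25 → outlier.
All remaining values lie within [39.25, 673.25].

676, 849, 934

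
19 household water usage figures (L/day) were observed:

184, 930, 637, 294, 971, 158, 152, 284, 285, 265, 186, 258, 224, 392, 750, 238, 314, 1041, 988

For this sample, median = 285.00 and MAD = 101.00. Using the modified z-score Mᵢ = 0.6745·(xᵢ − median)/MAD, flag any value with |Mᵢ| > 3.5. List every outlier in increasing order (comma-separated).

|Mᵢ| > 3.5 ⇔ |xᵢ − 285.00| > 3.5·101.00/0.6745 = 524.09.
So outliers lie outside [-239.09, 809.09].
930: M = 4.31 → outlier.
971: M = 4.58 → outlier.
988: M = 4.69 → outlier.
1041: M = 5.05 → outlier.

930, 971, 988, 1041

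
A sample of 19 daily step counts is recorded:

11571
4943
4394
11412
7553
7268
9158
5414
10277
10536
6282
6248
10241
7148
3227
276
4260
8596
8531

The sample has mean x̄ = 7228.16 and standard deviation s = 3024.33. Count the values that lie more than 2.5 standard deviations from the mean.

Cutoffs: x̄ ± 2.5s = [-332.665, 14788.985].
Every value lies within the cutoffs.

0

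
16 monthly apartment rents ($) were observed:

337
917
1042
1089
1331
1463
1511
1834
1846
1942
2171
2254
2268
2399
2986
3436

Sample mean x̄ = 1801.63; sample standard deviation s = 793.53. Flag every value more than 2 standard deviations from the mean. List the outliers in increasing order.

Cutoffs at x̄ ± 2s: 1801.63 ± 2·793.53 = [214.57, 3388.69].
3436: z = 2.06, |z| > 2 → outlier.
Every other value lies within [214.57, 3388.69].

3436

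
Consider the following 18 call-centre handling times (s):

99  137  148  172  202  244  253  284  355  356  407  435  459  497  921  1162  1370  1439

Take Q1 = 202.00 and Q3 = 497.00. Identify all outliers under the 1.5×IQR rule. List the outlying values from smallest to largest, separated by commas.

1162, 1370, 1439

IQR = Q3 − Q1 = 497.00 − 202.00 = 295.00.
Lower fence = Q1 − 1.5·IQR = 202.00 − 442.50 = -240.50.
Upper fence = Q3 + 1.5·IQR = 497.00 + 442.50 = 939.50.
1162 > 939.50 → outlier.
1370 > 939.50 → outlier.
1439 > 939.50 → outlier.
All remaining values lie within [-240.50, 939.50].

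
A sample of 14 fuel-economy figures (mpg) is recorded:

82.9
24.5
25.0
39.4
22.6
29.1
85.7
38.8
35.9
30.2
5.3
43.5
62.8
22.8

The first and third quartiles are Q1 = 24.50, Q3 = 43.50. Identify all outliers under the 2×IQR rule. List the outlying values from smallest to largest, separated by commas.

82.9, 85.7

IQR = Q3 − Q1 = 43.50 − 24.50 = 19.00.
Lower fence = Q1 − 2·IQR = 24.50 − 38.00 = -13.50.
Upper fence = Q3 + 2·IQR = 43.50 + 38.00 = 81.50.
82.9 > 81.50 → outlier.
85.7 > 81.50 → outlier.
All remaining values lie within [-13.50, 81.50].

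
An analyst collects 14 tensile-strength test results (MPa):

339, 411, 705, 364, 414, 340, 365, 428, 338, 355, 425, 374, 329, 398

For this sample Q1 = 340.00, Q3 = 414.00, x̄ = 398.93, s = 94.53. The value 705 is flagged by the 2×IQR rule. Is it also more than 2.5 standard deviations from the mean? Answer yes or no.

z = (705 − 398.93) / 94.53 = 3.24.
|z| = 3.24 > 2.5.

yes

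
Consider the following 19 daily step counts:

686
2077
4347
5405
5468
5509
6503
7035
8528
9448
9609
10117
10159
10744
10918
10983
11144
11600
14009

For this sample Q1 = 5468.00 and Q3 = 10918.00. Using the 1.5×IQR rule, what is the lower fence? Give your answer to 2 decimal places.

-2707.00

IQR = Q3 − Q1 = 10918.00 − 5468.00 = 5450.00.
Lower fence = Q1 − 1.5·IQR = 5468.00 − 8175.00 = -2707.00.
Upper fence = Q3 + 1.5·IQR = 10918.00 + 8175.00 = 19093.00.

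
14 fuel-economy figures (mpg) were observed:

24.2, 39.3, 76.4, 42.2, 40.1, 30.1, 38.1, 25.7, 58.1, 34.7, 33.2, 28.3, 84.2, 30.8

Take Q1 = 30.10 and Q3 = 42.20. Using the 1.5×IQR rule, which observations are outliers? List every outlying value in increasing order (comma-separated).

IQR = Q3 − Q1 = 42.20 − 30.10 = 12.10.
Lower fence = Q1 − 1.5·IQR = 30.10 − 18.15 = 11.95.
Upper fence = Q3 + 1.5·IQR = 42.20 + 18.15 = 60.35.
76.4 > 60.35 → outlier.
84.2 > 60.35 → outlier.
All remaining values lie within [11.95, 60.35].

76.4, 84.2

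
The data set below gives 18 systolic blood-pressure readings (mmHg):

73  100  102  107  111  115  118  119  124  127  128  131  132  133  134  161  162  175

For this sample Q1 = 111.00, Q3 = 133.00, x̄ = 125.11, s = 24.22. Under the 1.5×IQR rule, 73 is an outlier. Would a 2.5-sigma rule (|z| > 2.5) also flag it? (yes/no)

z = (73 − 125.11) / 24.22 = -2.15.
|z| = 2.15 ≤ 2.5.

no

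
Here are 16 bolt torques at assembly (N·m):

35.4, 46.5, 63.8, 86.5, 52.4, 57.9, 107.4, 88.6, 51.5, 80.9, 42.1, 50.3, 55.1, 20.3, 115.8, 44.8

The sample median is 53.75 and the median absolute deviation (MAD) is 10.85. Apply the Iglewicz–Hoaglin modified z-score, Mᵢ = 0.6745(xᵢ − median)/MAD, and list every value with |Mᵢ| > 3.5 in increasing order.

115.8

|Mᵢ| > 3.5 ⇔ |xᵢ − 53.75| > 3.5·10.85/0.6745 = 56.30.
So outliers lie outside [-2.55, 110.05].
115.8: M = 3.86 → outlier.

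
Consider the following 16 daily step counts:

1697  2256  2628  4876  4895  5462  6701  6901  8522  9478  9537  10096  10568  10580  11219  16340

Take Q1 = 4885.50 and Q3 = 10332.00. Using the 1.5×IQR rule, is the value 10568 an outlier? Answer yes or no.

no

IQR = Q3 − Q1 = 10332.00 − 4885.50 = 5446.50.
Lower fence = Q1 − 1.5·IQR = 4885.50 − 8169.75 = -3284.25.
Upper fence = Q3 + 1.5·IQR = 10332.00 + 8169.75 = 18501.75.
10568 lies within [-3284.25, 18501.75].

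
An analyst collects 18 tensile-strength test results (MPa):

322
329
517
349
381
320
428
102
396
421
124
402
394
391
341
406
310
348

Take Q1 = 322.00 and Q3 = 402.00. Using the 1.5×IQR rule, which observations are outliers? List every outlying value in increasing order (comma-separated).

102, 124

IQR = Q3 − Q1 = 402.00 − 322.00 = 80.00.
Lower fence = Q1 − 1.5·IQR = 322.00 − 120.00 = 202.00.
Upper fence = Q3 + 1.5·IQR = 402.00 + 120.00 = 522.00.
102 < 202.00 → outlier.
124 < 202.00 → outlier.
All remaining values lie within [202.00, 522.00].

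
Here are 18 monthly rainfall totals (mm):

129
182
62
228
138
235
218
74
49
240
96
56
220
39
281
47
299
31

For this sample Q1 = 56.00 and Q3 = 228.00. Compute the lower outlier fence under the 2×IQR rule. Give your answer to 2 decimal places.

IQR = Q3 − Q1 = 228.00 − 56.00 = 172.00.
Lower fence = Q1 − 2·IQR = 56.00 − 344.00 = -288.00.
Upper fence = Q3 + 2·IQR = 228.00 + 344.00 = 572.00.

-288.00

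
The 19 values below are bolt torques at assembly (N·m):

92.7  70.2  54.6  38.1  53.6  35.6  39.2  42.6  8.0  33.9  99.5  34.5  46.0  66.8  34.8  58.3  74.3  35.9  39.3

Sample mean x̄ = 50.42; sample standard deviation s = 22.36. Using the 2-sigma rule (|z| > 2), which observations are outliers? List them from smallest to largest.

99.5

Cutoffs at x̄ ± 2s: 50.42 ± 2·22.36 = [5.70, 95.14].
99.5: z = 2.19, |z| > 2 → outlier.
Every other value lies within [5.70, 95.14].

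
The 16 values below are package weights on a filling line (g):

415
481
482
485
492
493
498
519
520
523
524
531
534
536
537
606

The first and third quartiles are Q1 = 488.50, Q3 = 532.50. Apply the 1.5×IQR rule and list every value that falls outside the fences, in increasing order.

415, 606

IQR = Q3 − Q1 = 532.50 − 488.50 = 44.00.
Lower fence = Q1 − 1.5·IQR = 488.50 − 66.00 = 422.50.
Upper fence = Q3 + 1.5·IQR = 532.50 + 66.00 = 598.50.
415 < 422.50 → outlier.
606 > 598.50 → outlier.
All remaining values lie within [422.50, 598.50].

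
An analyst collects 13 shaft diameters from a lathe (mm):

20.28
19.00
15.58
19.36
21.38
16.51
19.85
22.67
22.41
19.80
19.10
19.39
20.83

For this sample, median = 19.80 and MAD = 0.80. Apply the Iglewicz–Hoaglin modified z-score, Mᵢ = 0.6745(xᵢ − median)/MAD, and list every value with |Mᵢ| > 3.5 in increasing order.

15.58

|Mᵢ| > 3.5 ⇔ |xᵢ − 19.80| > 3.5·0.80/0.6745 = 4.15.
So outliers lie outside [15.65, 23.95].
15.58: M = -3.56 → outlier.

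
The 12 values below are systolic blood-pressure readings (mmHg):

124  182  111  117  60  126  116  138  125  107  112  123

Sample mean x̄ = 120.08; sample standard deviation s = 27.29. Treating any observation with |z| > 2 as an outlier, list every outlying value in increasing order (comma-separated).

Cutoffs at x̄ ± 2s: 120.08 ± 2·27.29 = [65.50, 174.66].
60: z = -2.20, |z| > 2 → outlier.
182: z = 2.27, |z| > 2 → outlier.
Every other value lies within [65.50, 174.66].

60, 182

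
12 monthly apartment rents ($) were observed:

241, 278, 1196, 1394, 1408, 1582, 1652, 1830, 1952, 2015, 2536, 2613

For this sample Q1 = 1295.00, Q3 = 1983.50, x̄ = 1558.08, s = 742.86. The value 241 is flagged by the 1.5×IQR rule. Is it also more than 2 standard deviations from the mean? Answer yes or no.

no

z = (241 − 1558.08) / 742.86 = -1.77.
|z| = 1.77 ≤ 2.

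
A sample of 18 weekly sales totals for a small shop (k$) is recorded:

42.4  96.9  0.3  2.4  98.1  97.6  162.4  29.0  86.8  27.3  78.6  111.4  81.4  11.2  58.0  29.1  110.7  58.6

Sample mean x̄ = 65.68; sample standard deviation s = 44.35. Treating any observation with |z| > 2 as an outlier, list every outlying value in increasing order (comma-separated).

162.4

Cutoffs at x̄ ± 2s: 65.68 ± 2·44.35 = [-23.02, 154.38].
162.4: z = 2.18, |z| > 2 → outlier.
Every other value lies within [-23.02, 154.38].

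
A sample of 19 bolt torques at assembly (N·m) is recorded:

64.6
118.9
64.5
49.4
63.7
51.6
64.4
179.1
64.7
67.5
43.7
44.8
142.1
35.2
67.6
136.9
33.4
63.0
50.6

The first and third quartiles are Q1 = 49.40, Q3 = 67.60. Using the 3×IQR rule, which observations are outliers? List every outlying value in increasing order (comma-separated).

136.9, 142.1, 179.1

IQR = Q3 − Q1 = 67.60 − 49.40 = 18.20.
Lower fence = Q1 − 3·IQR = 49.40 − 54.60 = -5.20.
Upper fence = Q3 + 3·IQR = 67.60 + 54.60 = 122.20.
136.9 > 122.20 → outlier.
142.1 > 122.20 → outlier.
179.1 > 122.20 → outlier.
All remaining values lie within [-5.20, 122.20].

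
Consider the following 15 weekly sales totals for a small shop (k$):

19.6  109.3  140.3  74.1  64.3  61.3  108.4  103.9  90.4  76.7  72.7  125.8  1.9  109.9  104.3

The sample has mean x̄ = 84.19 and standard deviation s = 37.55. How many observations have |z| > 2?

1

Cutoffs: x̄ ± 2s = [9.09, 159.29].
Outside the cutoffs: 1.9.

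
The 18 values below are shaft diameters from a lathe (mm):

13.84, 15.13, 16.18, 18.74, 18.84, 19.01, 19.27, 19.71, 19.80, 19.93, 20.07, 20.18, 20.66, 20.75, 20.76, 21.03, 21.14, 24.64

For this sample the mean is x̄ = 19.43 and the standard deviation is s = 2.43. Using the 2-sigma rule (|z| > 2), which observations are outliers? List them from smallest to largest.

Cutoffs at x̄ ± 2s: 19.43 ± 2·2.43 = [14.57, 24.29].
13.84: z = -2.30, |z| > 2 → outlier.
24.64: z = 2.14, |z| > 2 → outlier.
Every other value lies within [14.57, 24.29].

13.84, 24.64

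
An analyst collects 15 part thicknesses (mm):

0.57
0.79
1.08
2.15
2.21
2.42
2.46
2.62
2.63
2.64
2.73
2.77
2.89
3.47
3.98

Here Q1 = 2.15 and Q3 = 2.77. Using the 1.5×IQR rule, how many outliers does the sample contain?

IQR = 0.62; fences at 2.15 − 0.93 = 1.22 and 2.77 + 0.93 = 3.70.
Outside the cutoffs: 0.57, 0.79, 1.08, 3.98.

4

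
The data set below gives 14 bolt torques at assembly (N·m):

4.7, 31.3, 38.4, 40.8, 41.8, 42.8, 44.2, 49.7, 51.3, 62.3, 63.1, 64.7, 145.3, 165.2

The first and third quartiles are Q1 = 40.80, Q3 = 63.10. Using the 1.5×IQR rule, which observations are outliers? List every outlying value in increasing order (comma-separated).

4.7, 145.3, 165.2

IQR = Q3 − Q1 = 63.10 − 40.80 = 22.30.
Lower fence = Q1 − 1.5·IQR = 40.80 − 33.45 = 7.35.
Upper fence = Q3 + 1.5·IQR = 63.10 + 33.45 = 96.55.
4.7 < 7.35 → outlier.
145.3 > 96.55 → outlier.
165.2 > 96.55 → outlier.
All remaining values lie within [7.35, 96.55].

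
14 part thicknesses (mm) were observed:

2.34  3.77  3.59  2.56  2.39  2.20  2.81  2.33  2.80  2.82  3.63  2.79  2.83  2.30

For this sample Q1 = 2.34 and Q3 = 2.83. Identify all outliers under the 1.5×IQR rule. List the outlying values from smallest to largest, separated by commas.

3.59, 3.63, 3.77

IQR = Q3 − Q1 = 2.83 − 2.34 = 0.49.
Lower fence = Q1 − 1.5·IQR = 2.34 − 0.735 = 1.605.
Upper fence = Q3 + 1.5·IQR = 2.83 + 0.735 = 3.565.
3.59 > 3.565 → outlier.
3.63 > 3.565 → outlier.
3.77 > 3.565 → outlier.
All remaining values lie within [1.605, 3.565].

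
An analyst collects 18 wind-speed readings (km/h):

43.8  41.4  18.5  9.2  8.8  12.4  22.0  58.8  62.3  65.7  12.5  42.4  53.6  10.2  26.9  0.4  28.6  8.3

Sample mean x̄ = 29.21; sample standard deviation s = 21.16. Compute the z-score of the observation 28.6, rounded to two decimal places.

-0.03

z = (28.6 − 29.21) / 21.16 = -0.03.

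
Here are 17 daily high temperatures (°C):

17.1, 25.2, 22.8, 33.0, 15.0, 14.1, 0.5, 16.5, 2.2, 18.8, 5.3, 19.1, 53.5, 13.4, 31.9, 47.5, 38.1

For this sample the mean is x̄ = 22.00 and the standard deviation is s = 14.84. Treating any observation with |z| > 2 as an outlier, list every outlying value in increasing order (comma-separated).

Cutoffs at x̄ ± 2s: 22.00 ± 2·14.84 = [-7.68, 51.68].
53.5: z = 2.12, |z| > 2 → outlier.
Every other value lies within [-7.68, 51.68].

53.5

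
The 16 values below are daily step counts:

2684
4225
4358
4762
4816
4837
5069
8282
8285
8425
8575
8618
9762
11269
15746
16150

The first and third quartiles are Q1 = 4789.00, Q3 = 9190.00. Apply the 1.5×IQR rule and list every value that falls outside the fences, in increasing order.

IQR = Q3 − Q1 = 9190.00 − 4789.00 = 4401.00.
Lower fence = Q1 − 1.5·IQR = 4789.00 − 6601.50 = -1812.50.
Upper fence = Q3 + 1.5·IQR = 9190.00 + 6601.50 = 15791.50.
16150 > 15791.50 → outlier.
All remaining values lie within [-1812.50, 15791.50].

16150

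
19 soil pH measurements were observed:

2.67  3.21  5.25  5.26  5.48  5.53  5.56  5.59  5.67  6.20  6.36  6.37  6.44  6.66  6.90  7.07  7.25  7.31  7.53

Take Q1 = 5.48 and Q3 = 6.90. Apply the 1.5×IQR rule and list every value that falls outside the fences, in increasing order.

2.67, 3.21

IQR = Q3 − Q1 = 6.90 − 5.48 = 1.42.
Lower fence = Q1 − 1.5·IQR = 5.48 − 2.13 = 3.35.
Upper fence = Q3 + 1.5·IQR = 6.90 + 2.13 = 9.03.
2.67 < 3.35 → outlier.
3.21 < 3.35 → outlier.
All remaining values lie within [3.35, 9.03].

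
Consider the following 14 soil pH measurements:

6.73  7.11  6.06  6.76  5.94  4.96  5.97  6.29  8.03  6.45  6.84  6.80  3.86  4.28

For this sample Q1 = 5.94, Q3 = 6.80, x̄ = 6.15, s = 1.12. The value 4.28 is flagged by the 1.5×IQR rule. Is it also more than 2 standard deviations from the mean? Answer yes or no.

z = (4.28 − 6.15) / 1.12 = -1.67.
|z| = 1.67 ≤ 2.

no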